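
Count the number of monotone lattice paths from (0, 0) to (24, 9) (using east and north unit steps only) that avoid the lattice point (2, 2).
Number of paths = 29202420

Total paths from (0, 0) to (24, 9): C(33, 24) = 38567100. Paths through (2, 2): (paths (0, 0) → (2, 2)) × (paths (2, 2) → (24, 9)) = C(4, 2) · C(29, 22) = 6 · 1560780 = 9364680. Avoidance count = 38567100 − 9364680 = 29202420.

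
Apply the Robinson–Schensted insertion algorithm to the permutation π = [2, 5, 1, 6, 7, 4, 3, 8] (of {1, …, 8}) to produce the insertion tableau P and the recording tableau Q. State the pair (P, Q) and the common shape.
P = [1, 3, 6, 7, 8] / [2, 4] / [5];  Q = [1, 2, 4, 5, 8] / [3, 6] / [7];  common shape = (5, 2, 1)

Row-insert the values π_1, π_2, … into P one at a time, bumping the leftmost entry strictly greater than the inserted value down to the next row. The recording tableau Q records, in position (i, j), the step at which that cell was added to P.
  Insert 2 (step 1): P = [2];  Q = [1]
  Insert 5 (step 2): P = [2, 5];  Q = [1, 2]
  Insert 1 (step 3): P = [1, 5] / [2];  Q = [1, 2] / [3]
  Insert 6 (step 4): P = [1, 5, 6] / [2];  Q = [1, 2, 4] / [3]
  Insert 7 (step 5): P = [1, 5, 6, 7] / [2];  Q = [1, 2, 4, 5] / [3]
  Insert 4 (step 6): P = [1, 4, 6, 7] / [2, 5];  Q = [1, 2, 4, 5] / [3, 6]
  Insert 3 (step 7): P = [1, 3, 6, 7] / [2, 4] / [5];  Q = [1, 2, 4, 5] / [3, 6] / [7]
  Insert 8 (step 8): P = [1, 3, 6, 7, 8] / [2, 4] / [5];  Q = [1, 2, 4, 5, 8] / [3, 6] / [7]
Final shape: (5, 2, 1).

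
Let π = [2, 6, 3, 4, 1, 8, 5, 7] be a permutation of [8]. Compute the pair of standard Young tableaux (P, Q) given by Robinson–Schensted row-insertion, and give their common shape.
P = [1, 3, 4, 5, 7] / [2, 8] / [6];  Q = [1, 2, 4, 6, 8] / [3, 7] / [5];  common shape = (5, 2, 1)

Row-insert the values π_1, π_2, … into P one at a time, bumping the leftmost entry strictly greater than the inserted value down to the next row. The recording tableau Q records, in position (i, j), the step at which that cell was added to P.
  Insert 2 (step 1): P = [2];  Q = [1]
  Insert 6 (step 2): P = [2, 6];  Q = [1, 2]
  Insert 3 (step 3): P = [2, 3] / [6];  Q = [1, 2] / [3]
  Insert 4 (step 4): P = [2, 3, 4] / [6];  Q = [1, 2, 4] / [3]
  Insert 1 (step 5): P = [1, 3, 4] / [2] / [6];  Q = [1, 2, 4] / [3] / [5]
  Insert 8 (step 6): P = [1, 3, 4, 8] / [2] / [6];  Q = [1, 2, 4, 6] / [3] / [5]
  Insert 5 (step 7): P = [1, 3, 4, 5] / [2, 8] / [6];  Q = [1, 2, 4, 6] / [3, 7] / [5]
  Insert 7 (step 8): P = [1, 3, 4, 5, 7] / [2, 8] / [6];  Q = [1, 2, 4, 6, 8] / [3, 7] / [5]
Final shape: (5, 2, 1).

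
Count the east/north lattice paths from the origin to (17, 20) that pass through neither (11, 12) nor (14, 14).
Number of paths = 9611029596

Inclusion–exclusion. Total paths: C(37, 17) = 15905368710. Through P₁: C(23, 11)·C(14, 6) = 4060290234. Through P₂: C(28, 14)·C(9, 3) = 3369794400. Since P₁ is strictly southwest of P₂, a monotone path through both must visit P₁ then P₂; paths through both = C(23, 11)·C(5, 3)·C(9, 3) = 1135745520. Avoid both = 15905368710 − 4060290234 − 3369794400 + 1135745520 = 9611029596.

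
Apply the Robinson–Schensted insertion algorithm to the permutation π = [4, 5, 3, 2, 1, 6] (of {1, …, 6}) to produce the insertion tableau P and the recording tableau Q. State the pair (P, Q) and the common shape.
P = [1, 5, 6] / [2] / [3] / [4];  Q = [1, 2, 6] / [3] / [4] / [5];  common shape = (3, 1, 1, 1)

Row-insert the values π_1, π_2, … into P one at a time, bumping the leftmost entry strictly greater than the inserted value down to the next row. The recording tableau Q records, in position (i, j), the step at which that cell was added to P.
  Insert 4 (step 1): P = [4];  Q = [1]
  Insert 5 (step 2): P = [4, 5];  Q = [1, 2]
  Insert 3 (step 3): P = [3, 5] / [4];  Q = [1, 2] / [3]
  Insert 2 (step 4): P = [2, 5] / [3] / [4];  Q = [1, 2] / [3] / [4]
  Insert 1 (step 5): P = [1, 5] / [2] / [3] / [4];  Q = [1, 2] / [3] / [4] / [5]
  Insert 6 (step 6): P = [1, 5, 6] / [2] / [3] / [4];  Q = [1, 2, 6] / [3] / [4] / [5]
Final shape: (3, 1, 1, 1).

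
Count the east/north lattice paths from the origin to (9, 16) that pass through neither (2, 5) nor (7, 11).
Number of paths = 910109

Inclusion–exclusion. Total paths: C(25, 9) = 2042975. Through P₁: C(7, 2)·C(18, 7) = 668304. Through P₂: C(18, 7)·C(7, 2) = 668304. Since P₁ is strictly southwest of P₂, a monotone path through both must visit P₁ then P₂; paths through both = C(7, 2)·C(11, 5)·C(7, 2) = 203742. Avoid both = 2042975 − 668304 − 668304 + 203742 = 910109.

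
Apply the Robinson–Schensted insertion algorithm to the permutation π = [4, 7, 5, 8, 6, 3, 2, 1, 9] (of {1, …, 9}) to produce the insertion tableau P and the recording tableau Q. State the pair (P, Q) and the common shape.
P = [1, 5, 6, 9] / [2, 8] / [3] / [4] / [7];  Q = [1, 2, 4, 9] / [3, 5] / [6] / [7] / [8];  common shape = (4, 2, 1, 1, 1)

Row-insert the values π_1, π_2, … into P one at a time, bumping the leftmost entry strictly greater than the inserted value down to the next row. The recording tableau Q records, in position (i, j), the step at which that cell was added to P.
  Insert 4 (step 1): P = [4];  Q = [1]
  Insert 7 (step 2): P = [4, 7];  Q = [1, 2]
  Insert 5 (step 3): P = [4, 5] / [7];  Q = [1, 2] / [3]
  Insert 8 (step 4): P = [4, 5, 8] / [7];  Q = [1, 2, 4] / [3]
  Insert 6 (step 5): P = [4, 5, 6] / [7, 8];  Q = [1, 2, 4] / [3, 5]
  Insert 3 (step 6): P = [3, 5, 6] / [4, 8] / [7];  Q = [1, 2, 4] / [3, 5] / [6]
  Insert 2 (step 7): P = [2, 5, 6] / [3, 8] / [4] / [7];  Q = [1, 2, 4] / [3, 5] / [6] / [7]
  Insert 1 (step 8): P = [1, 5, 6] / [2, 8] / [3] / [4] / [7];  Q = [1, 2, 4] / [3, 5] / [6] / [7] / [8]
  Insert 9 (step 9): P = [1, 5, 6, 9] / [2, 8] / [3] / [4] / [7];  Q = [1, 2, 4, 9] / [3, 5] / [6] / [7] / [8]
Final shape: (4, 2, 1, 1, 1).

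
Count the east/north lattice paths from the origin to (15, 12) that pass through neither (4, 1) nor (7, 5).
Number of paths = 9886305

Inclusion–exclusion. Total paths: C(27, 15) = 17383860. Through P₁: C(5, 4)·C(22, 11) = 3527160. Through P₂: C(12, 7)·C(15, 8) = 5096520. Since P₁ is strictly southwest of P₂, a monotone path through both must visit P₁ then P₂; paths through both = C(5, 4)·C(7, 3)·C(15, 8) = 1126125. Avoid both = 17383860 − 3527160 − 5096520 + 1126125 = 9886305.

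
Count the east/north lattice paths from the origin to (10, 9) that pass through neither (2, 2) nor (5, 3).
Number of paths = 38984

Inclusion–exclusion. Total paths: C(19, 10) = 92378. Through P₁: C(4, 2)·C(15, 8) = 38610. Through P₂: C(8, 5)·C(11, 5) = 25872. Since P₁ is strictly southwest of P₂, a monotone path through both must visit P₁ then P₂; paths through both = C(4, 2)·C(4, 3)·C(11, 5) = 11088. Avoid both = 92378 − 38610 − 25872 + 11088 = 38984.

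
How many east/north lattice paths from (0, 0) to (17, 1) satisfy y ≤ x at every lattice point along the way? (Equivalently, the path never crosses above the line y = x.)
Number of paths = 17

By the reflection principle (André's argument), the number of monotone paths to (17, 1) with n ≤ m that never go above y = x is C(18, 17) − C(18, 18) = 18 − 1 = 17.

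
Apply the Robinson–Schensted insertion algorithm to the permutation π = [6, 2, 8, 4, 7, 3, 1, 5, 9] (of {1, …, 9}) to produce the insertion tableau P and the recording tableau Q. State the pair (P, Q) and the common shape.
P = [1, 3, 5, 9] / [2, 7] / [4, 8] / [6];  Q = [1, 3, 5, 9] / [2, 4] / [6, 8] / [7];  common shape = (4, 2, 2, 1)

Row-insert the values π_1, π_2, … into P one at a time, bumping the leftmost entry strictly greater than the inserted value down to the next row. The recording tableau Q records, in position (i, j), the step at which that cell was added to P.
  Insert 6 (step 1): P = [6];  Q = [1]
  Insert 2 (step 2): P = [2] / [6];  Q = [1] / [2]
  Insert 8 (step 3): P = [2, 8] / [6];  Q = [1, 3] / [2]
  Insert 4 (step 4): P = [2, 4] / [6, 8];  Q = [1, 3] / [2, 4]
  Insert 7 (step 5): P = [2, 4, 7] / [6, 8];  Q = [1, 3, 5] / [2, 4]
  Insert 3 (step 6): P = [2, 3, 7] / [4, 8] / [6];  Q = [1, 3, 5] / [2, 4] / [6]
  Insert 1 (step 7): P = [1, 3, 7] / [2, 8] / [4] / [6];  Q = [1, 3, 5] / [2, 4] / [6] / [7]
  Insert 5 (step 8): P = [1, 3, 5] / [2, 7] / [4, 8] / [6];  Q = [1, 3, 5] / [2, 4] / [6, 8] / [7]
  Insert 9 (step 9): P = [1, 3, 5, 9] / [2, 7] / [4, 8] / [6];  Q = [1, 3, 5, 9] / [2, 4] / [6, 8] / [7]
Final shape: (4, 2, 2, 1).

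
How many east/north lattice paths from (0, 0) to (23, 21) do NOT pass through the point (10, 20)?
Number of paths = 2012195769870

Total paths from (0, 0) to (23, 21): C(44, 23) = 2012616400080. Paths through (10, 20): (paths (0, 0) → (10, 20)) × (paths (10, 20) → (23, 21)) = C(30, 10) · C(14, 13) = 30045015 · 14 = 420630210. Avoidance count = 2012616400080 − 420630210 = 2012195769870.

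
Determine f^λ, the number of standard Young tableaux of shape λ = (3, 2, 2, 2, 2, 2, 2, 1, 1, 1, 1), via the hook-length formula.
# SYT of shape (3, 2, 2, 2, 2, 2, 2, 1, 1, 1, 1) = 203490

Hook-length formula: f^λ = n! / Π hook(c), product over all cells c of the Young diagram. For λ = (3, 2, 2, 2, 2, 2, 2, 1, 1, 1, 1), n = 19 boxes. Hook lengths by row (left-to-right, top-to-bottom): [13, 8, 1]; [11, 6]; [10, 5]; [9, 4]; [8, 3]; [7, 2]; [6, 1]; [4]; [3]; [2]; [1]. Product of hooks = 597793996800. So f^λ = 19! / 597793996800 = 121645100408832000 / 597793996800 = 203490.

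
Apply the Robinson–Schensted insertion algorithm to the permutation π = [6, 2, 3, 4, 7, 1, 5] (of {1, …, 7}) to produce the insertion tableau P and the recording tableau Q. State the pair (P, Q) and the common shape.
P = [1, 3, 4, 5] / [2, 7] / [6];  Q = [1, 3, 4, 5] / [2, 7] / [6];  common shape = (4, 2, 1)

Row-insert the values π_1, π_2, … into P one at a time, bumping the leftmost entry strictly greater than the inserted value down to the next row. The recording tableau Q records, in position (i, j), the step at which that cell was added to P.
  Insert 6 (step 1): P = [6];  Q = [1]
  Insert 2 (step 2): P = [2] / [6];  Q = [1] / [2]
  Insert 3 (step 3): P = [2, 3] / [6];  Q = [1, 3] / [2]
  Insert 4 (step 4): P = [2, 3, 4] / [6];  Q = [1, 3, 4] / [2]
  Insert 7 (step 5): P = [2, 3, 4, 7] / [6];  Q = [1, 3, 4, 5] / [2]
  Insert 1 (step 6): P = [1, 3, 4, 7] / [2] / [6];  Q = [1, 3, 4, 5] / [2] / [6]
  Insert 5 (step 7): P = [1, 3, 4, 5] / [2, 7] / [6];  Q = [1, 3, 4, 5] / [2, 7] / [6]
Final shape: (4, 2, 1).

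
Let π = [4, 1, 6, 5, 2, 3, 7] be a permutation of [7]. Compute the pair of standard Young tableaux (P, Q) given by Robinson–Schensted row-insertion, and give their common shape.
P = [1, 2, 3, 7] / [4, 5] / [6];  Q = [1, 3, 6, 7] / [2, 4] / [5];  common shape = (4, 2, 1)

Row-insert the values π_1, π_2, … into P one at a time, bumping the leftmost entry strictly greater than the inserted value down to the next row. The recording tableau Q records, in position (i, j), the step at which that cell was added to P.
  Insert 4 (step 1): P = [4];  Q = [1]
  Insert 1 (step 2): P = [1] / [4];  Q = [1] / [2]
  Insert 6 (step 3): P = [1, 6] / [4];  Q = [1, 3] / [2]
  Insert 5 (step 4): P = [1, 5] / [4, 6];  Q = [1, 3] / [2, 4]
  Insert 2 (step 5): P = [1, 2] / [4, 5] / [6];  Q = [1, 3] / [2, 4] / [5]
  Insert 3 (step 6): P = [1, 2, 3] / [4, 5] / [6];  Q = [1, 3, 6] / [2, 4] / [5]
  Insert 7 (step 7): P = [1, 2, 3, 7] / [4, 5] / [6];  Q = [1, 3, 6, 7] / [2, 4] / [5]
Final shape: (4, 2, 1).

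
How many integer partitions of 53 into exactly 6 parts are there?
p(53, 6 parts) = 7104

Partitions of n into exactly k parts are in bijection with partitions of n − k into at most k parts (subtract 1 from each part). So p(53, exactly 6) = p(47, parts ≤ 6). Computing via the recurrence p(m, j) = p(m, j−1) + p(m−j, j) gives 7104.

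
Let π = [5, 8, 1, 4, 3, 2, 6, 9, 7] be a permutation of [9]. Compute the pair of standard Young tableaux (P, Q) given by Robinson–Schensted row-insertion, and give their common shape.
P = [1, 2, 6, 7] / [3, 8, 9] / [4] / [5];  Q = [1, 2, 7, 8] / [3, 4, 9] / [5] / [6];  common shape = (4, 3, 1, 1)

Row-insert the values π_1, π_2, … into P one at a time, bumping the leftmost entry strictly greater than the inserted value down to the next row. The recording tableau Q records, in position (i, j), the step at which that cell was added to P.
  Insert 5 (step 1): P = [5];  Q = [1]
  Insert 8 (step 2): P = [5, 8];  Q = [1, 2]
  Insert 1 (step 3): P = [1, 8] / [5];  Q = [1, 2] / [3]
  Insert 4 (step 4): P = [1, 4] / [5, 8];  Q = [1, 2] / [3, 4]
  Insert 3 (step 5): P = [1, 3] / [4, 8] / [5];  Q = [1, 2] / [3, 4] / [5]
  Insert 2 (step 6): P = [1, 2] / [3, 8] / [4] / [5];  Q = [1, 2] / [3, 4] / [5] / [6]
  Insert 6 (step 7): P = [1, 2, 6] / [3, 8] / [4] / [5];  Q = [1, 2, 7] / [3, 4] / [5] / [6]
  Insert 9 (step 8): P = [1, 2, 6, 9] / [3, 8] / [4] / [5];  Q = [1, 2, 7, 8] / [3, 4] / [5] / [6]
  Insert 7 (step 9): P = [1, 2, 6, 7] / [3, 8, 9] / [4] / [5];  Q = [1, 2, 7, 8] / [3, 4, 9] / [5] / [6]
Final shape: (4, 3, 1, 1).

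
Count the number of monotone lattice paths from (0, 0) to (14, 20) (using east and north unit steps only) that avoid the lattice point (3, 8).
Number of paths = 1168882770

Total paths from (0, 0) to (14, 20): C(34, 14) = 1391975640. Paths through (3, 8): (paths (0, 0) → (3, 8)) × (paths (3, 8) → (14, 20)) = C(11, 3) · C(23, 11) = 165 · 1352078 = 223092870. Avoidance count = 1391975640 − 223092870 = 1168882770.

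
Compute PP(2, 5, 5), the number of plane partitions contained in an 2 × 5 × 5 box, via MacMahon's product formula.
PP(2, 5, 5) = 19404

Evaluate the triple product over i = 1..2, j = 1..5, k = 1..5. The factors are (2/1) · (3/2) · (4/3) · (5/4) · (6/5) · (3/2) · (4/3) · (5/4) · … (50 factors total). The numerators and denominators telescope so the product is an integer; carrying out the multiplication exactly gives PP(2, 5, 5) = 19404.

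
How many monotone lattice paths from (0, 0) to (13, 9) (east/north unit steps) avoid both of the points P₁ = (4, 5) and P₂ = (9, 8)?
Number of paths = 321060

Inclusion–exclusion. Total paths: C(22, 13) = 497420. Through P₁: C(9, 4)·C(13, 9) = 90090. Through P₂: C(17, 9)·C(5, 4) = 121550. Since P₁ is strictly southwest of P₂, a monotone path through both must visit P₁ then P₂; paths through both = C(9, 4)·C(8, 5)·C(5, 4) = 35280. Avoid both = 497420 − 90090 − 121550 + 35280 = 321060.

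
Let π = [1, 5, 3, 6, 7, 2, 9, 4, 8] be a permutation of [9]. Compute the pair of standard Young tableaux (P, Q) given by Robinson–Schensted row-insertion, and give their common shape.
P = [1, 2, 4, 7, 8] / [3, 6, 9] / [5];  Q = [1, 2, 4, 5, 7] / [3, 8, 9] / [6];  common shape = (5, 3, 1)

Row-insert the values π_1, π_2, … into P one at a time, bumping the leftmost entry strictly greater than the inserted value down to the next row. The recording tableau Q records, in position (i, j), the step at which that cell was added to P.
  Insert 1 (step 1): P = [1];  Q = [1]
  Insert 5 (step 2): P = [1, 5];  Q = [1, 2]
  Insert 3 (step 3): P = [1, 3] / [5];  Q = [1, 2] / [3]
  Insert 6 (step 4): P = [1, 3, 6] / [5];  Q = [1, 2, 4] / [3]
  Insert 7 (step 5): P = [1, 3, 6, 7] / [5];  Q = [1, 2, 4, 5] / [3]
  Insert 2 (step 6): P = [1, 2, 6, 7] / [3] / [5];  Q = [1, 2, 4, 5] / [3] / [6]
  Insert 9 (step 7): P = [1, 2, 6, 7, 9] / [3] / [5];  Q = [1, 2, 4, 5, 7] / [3] / [6]
  Insert 4 (step 8): P = [1, 2, 4, 7, 9] / [3, 6] / [5];  Q = [1, 2, 4, 5, 7] / [3, 8] / [6]
  Insert 8 (step 9): P = [1, 2, 4, 7, 8] / [3, 6, 9] / [5];  Q = [1, 2, 4, 5, 7] / [3, 8, 9] / [6]
Final shape: (5, 3, 1).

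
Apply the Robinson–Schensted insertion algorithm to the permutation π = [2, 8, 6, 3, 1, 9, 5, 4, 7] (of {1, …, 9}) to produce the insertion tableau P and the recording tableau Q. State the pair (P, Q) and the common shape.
P = [1, 3, 4, 7] / [2, 5] / [6, 9] / [8];  Q = [1, 2, 6, 9] / [3, 7] / [4, 8] / [5];  common shape = (4, 2, 2, 1)

Row-insert the values π_1, π_2, … into P one at a time, bumping the leftmost entry strictly greater than the inserted value down to the next row. The recording tableau Q records, in position (i, j), the step at which that cell was added to P.
  Insert 2 (step 1): P = [2];  Q = [1]
  Insert 8 (step 2): P = [2, 8];  Q = [1, 2]
  Insert 6 (step 3): P = [2, 6] / [8];  Q = [1, 2] / [3]
  Insert 3 (step 4): P = [2, 3] / [6] / [8];  Q = [1, 2] / [3] / [4]
  Insert 1 (step 5): P = [1, 3] / [2] / [6] / [8];  Q = [1, 2] / [3] / [4] / [5]
  Insert 9 (step 6): P = [1, 3, 9] / [2] / [6] / [8];  Q = [1, 2, 6] / [3] / [4] / [5]
  Insert 5 (step 7): P = [1, 3, 5] / [2, 9] / [6] / [8];  Q = [1, 2, 6] / [3, 7] / [4] / [5]
  Insert 4 (step 8): P = [1, 3, 4] / [2, 5] / [6, 9] / [8];  Q = [1, 2, 6] / [3, 7] / [4, 8] / [5]
  Insert 7 (step 9): P = [1, 3, 4, 7] / [2, 5] / [6, 9] / [8];  Q = [1, 2, 6, 9] / [3, 7] / [4, 8] / [5]
Final shape: (4, 2, 2, 1).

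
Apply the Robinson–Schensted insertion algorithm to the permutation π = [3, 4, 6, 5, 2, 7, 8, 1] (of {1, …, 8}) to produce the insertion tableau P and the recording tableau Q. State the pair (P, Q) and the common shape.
P = [1, 4, 5, 7, 8] / [2] / [3] / [6];  Q = [1, 2, 3, 6, 7] / [4] / [5] / [8];  common shape = (5, 1, 1, 1)

Row-insert the values π_1, π_2, … into P one at a time, bumping the leftmost entry strictly greater than the inserted value down to the next row. The recording tableau Q records, in position (i, j), the step at which that cell was added to P.
  Insert 3 (step 1): P = [3];  Q = [1]
  Insert 4 (step 2): P = [3, 4];  Q = [1, 2]
  Insert 6 (step 3): P = [3, 4, 6];  Q = [1, 2, 3]
  Insert 5 (step 4): P = [3, 4, 5] / [6];  Q = [1, 2, 3] / [4]
  Insert 2 (step 5): P = [2, 4, 5] / [3] / [6];  Q = [1, 2, 3] / [4] / [5]
  Insert 7 (step 6): P = [2, 4, 5, 7] / [3] / [6];  Q = [1, 2, 3, 6] / [4] / [5]
  Insert 8 (step 7): P = [2, 4, 5, 7, 8] / [3] / [6];  Q = [1, 2, 3, 6, 7] / [4] / [5]
  Insert 1 (step 8): P = [1, 4, 5, 7, 8] / [2] / [3] / [6];  Q = [1, 2, 3, 6, 7] / [4] / [5] / [8]
Final shape: (5, 1, 1, 1).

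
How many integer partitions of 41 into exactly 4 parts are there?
p(41, 4 parts) = 511

Partitions of n into exactly k parts are in bijection with partitions of n − k into at most k parts (subtract 1 from each part). So p(41, exactly 4) = p(37, parts ≤ 4). Computing via the recurrence p(m, j) = p(m, j−1) + p(m−j, j) gives 511.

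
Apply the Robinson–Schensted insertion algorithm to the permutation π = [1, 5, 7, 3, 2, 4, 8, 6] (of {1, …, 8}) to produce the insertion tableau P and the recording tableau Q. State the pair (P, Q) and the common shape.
P = [1, 2, 4, 6] / [3, 7, 8] / [5];  Q = [1, 2, 3, 7] / [4, 6, 8] / [5];  common shape = (4, 3, 1)

Row-insert the values π_1, π_2, … into P one at a time, bumping the leftmost entry strictly greater than the inserted value down to the next row. The recording tableau Q records, in position (i, j), the step at which that cell was added to P.
  Insert 1 (step 1): P = [1];  Q = [1]
  Insert 5 (step 2): P = [1, 5];  Q = [1, 2]
  Insert 7 (step 3): P = [1, 5, 7];  Q = [1, 2, 3]
  Insert 3 (step 4): P = [1, 3, 7] / [5];  Q = [1, 2, 3] / [4]
  Insert 2 (step 5): P = [1, 2, 7] / [3] / [5];  Q = [1, 2, 3] / [4] / [5]
  Insert 4 (step 6): P = [1, 2, 4] / [3, 7] / [5];  Q = [1, 2, 3] / [4, 6] / [5]
  Insert 8 (step 7): P = [1, 2, 4, 8] / [3, 7] / [5];  Q = [1, 2, 3, 7] / [4, 6] / [5]
  Insert 6 (step 8): P = [1, 2, 4, 6] / [3, 7, 8] / [5];  Q = [1, 2, 3, 7] / [4, 6, 8] / [5]
Final shape: (4, 3, 1).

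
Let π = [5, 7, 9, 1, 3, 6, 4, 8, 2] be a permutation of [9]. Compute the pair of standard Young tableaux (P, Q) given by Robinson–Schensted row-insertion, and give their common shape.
P = [1, 2, 4, 8] / [3, 6, 9] / [5] / [7];  Q = [1, 2, 3, 8] / [4, 5, 6] / [7] / [9];  common shape = (4, 3, 1, 1)

Row-insert the values π_1, π_2, … into P one at a time, bumping the leftmost entry strictly greater than the inserted value down to the next row. The recording tableau Q records, in position (i, j), the step at which that cell was added to P.
  Insert 5 (step 1): P = [5];  Q = [1]
  Insert 7 (step 2): P = [5, 7];  Q = [1, 2]
  Insert 9 (step 3): P = [5, 7, 9];  Q = [1, 2, 3]
  Insert 1 (step 4): P = [1, 7, 9] / [5];  Q = [1, 2, 3] / [4]
  Insert 3 (step 5): P = [1, 3, 9] / [5, 7];  Q = [1, 2, 3] / [4, 5]
  Insert 6 (step 6): P = [1, 3, 6] / [5, 7, 9];  Q = [1, 2, 3] / [4, 5, 6]
  Insert 4 (step 7): P = [1, 3, 4] / [5, 6, 9] / [7];  Q = [1, 2, 3] / [4, 5, 6] / [7]
  Insert 8 (step 8): P = [1, 3, 4, 8] / [5, 6, 9] / [7];  Q = [1, 2, 3, 8] / [4, 5, 6] / [7]
  Insert 2 (step 9): P = [1, 2, 4, 8] / [3, 6, 9] / [5] / [7];  Q = [1, 2, 3, 8] / [4, 5, 6] / [7] / [9]
Final shape: (4, 3, 1, 1).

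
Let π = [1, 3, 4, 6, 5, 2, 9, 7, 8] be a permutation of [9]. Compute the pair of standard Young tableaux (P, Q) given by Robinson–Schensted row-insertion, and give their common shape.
P = [1, 2, 4, 5, 7, 8] / [3, 9] / [6];  Q = [1, 2, 3, 4, 7, 9] / [5, 8] / [6];  common shape = (6, 2, 1)

Row-insert the values π_1, π_2, … into P one at a time, bumping the leftmost entry strictly greater than the inserted value down to the next row. The recording tableau Q records, in position (i, j), the step at which that cell was added to P.
  Insert 1 (step 1): P = [1];  Q = [1]
  Insert 3 (step 2): P = [1, 3];  Q = [1, 2]
  Insert 4 (step 3): P = [1, 3, 4];  Q = [1, 2, 3]
  Insert 6 (step 4): P = [1, 3, 4, 6];  Q = [1, 2, 3, 4]
  Insert 5 (step 5): P = [1, 3, 4, 5] / [6];  Q = [1, 2, 3, 4] / [5]
  Insert 2 (step 6): P = [1, 2, 4, 5] / [3] / [6];  Q = [1, 2, 3, 4] / [5] / [6]
  Insert 9 (step 7): P = [1, 2, 4, 5, 9] / [3] / [6];  Q = [1, 2, 3, 4, 7] / [5] / [6]
  Insert 7 (step 8): P = [1, 2, 4, 5, 7] / [3, 9] / [6];  Q = [1, 2, 3, 4, 7] / [5, 8] / [6]
  Insert 8 (step 9): P = [1, 2, 4, 5, 7, 8] / [3, 9] / [6];  Q = [1, 2, 3, 4, 7, 9] / [5, 8] / [6]
Final shape: (6, 2, 1).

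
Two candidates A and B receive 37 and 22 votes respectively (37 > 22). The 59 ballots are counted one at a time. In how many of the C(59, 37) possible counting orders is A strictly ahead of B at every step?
Strict-lead orderings = 2279079007118550

Total orderings of the 59 votes with 37 for A: C(59, 37) = 8964377427999630. By the Bertrand ballot formula (Cycle Lemma / reflection principle), the number of orderings in which A is strictly ahead of B throughout is (p − q)/(p + q) · C(p + q, p) = (37 − 22)/(37 + 22) · 8964377427999630 = 2279079007118550.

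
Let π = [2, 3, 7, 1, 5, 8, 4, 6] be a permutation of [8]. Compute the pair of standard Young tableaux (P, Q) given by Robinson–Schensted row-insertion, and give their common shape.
P = [1, 3, 4, 6] / [2, 5, 8] / [7];  Q = [1, 2, 3, 6] / [4, 5, 8] / [7];  common shape = (4, 3, 1)

Row-insert the values π_1, π_2, … into P one at a time, bumping the leftmost entry strictly greater than the inserted value down to the next row. The recording tableau Q records, in position (i, j), the step at which that cell was added to P.
  Insert 2 (step 1): P = [2];  Q = [1]
  Insert 3 (step 2): P = [2, 3];  Q = [1, 2]
  Insert 7 (step 3): P = [2, 3, 7];  Q = [1, 2, 3]
  Insert 1 (step 4): P = [1, 3, 7] / [2];  Q = [1, 2, 3] / [4]
  Insert 5 (step 5): P = [1, 3, 5] / [2, 7];  Q = [1, 2, 3] / [4, 5]
  Insert 8 (step 6): P = [1, 3, 5, 8] / [2, 7];  Q = [1, 2, 3, 6] / [4, 5]
  Insert 4 (step 7): P = [1, 3, 4, 8] / [2, 5] / [7];  Q = [1, 2, 3, 6] / [4, 5] / [7]
  Insert 6 (step 8): P = [1, 3, 4, 6] / [2, 5, 8] / [7];  Q = [1, 2, 3, 6] / [4, 5, 8] / [7]
Final shape: (4, 3, 1).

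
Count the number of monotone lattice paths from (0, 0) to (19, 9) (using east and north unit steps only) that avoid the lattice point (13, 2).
Number of paths = 6726720

Total paths from (0, 0) to (19, 9): C(28, 19) = 6906900. Paths through (13, 2): (paths (0, 0) → (13, 2)) × (paths (13, 2) → (19, 9)) = C(15, 13) · C(13, 6) = 105 · 1716 = 180180. Avoidance count = 6906900 − 180180 = 6726720.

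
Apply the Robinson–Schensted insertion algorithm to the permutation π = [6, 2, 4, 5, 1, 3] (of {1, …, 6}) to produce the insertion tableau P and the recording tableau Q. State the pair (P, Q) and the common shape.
P = [1, 3, 5] / [2, 4] / [6];  Q = [1, 3, 4] / [2, 6] / [5];  common shape = (3, 2, 1)

Row-insert the values π_1, π_2, … into P one at a time, bumping the leftmost entry strictly greater than the inserted value down to the next row. The recording tableau Q records, in position (i, j), the step at which that cell was added to P.
  Insert 6 (step 1): P = [6];  Q = [1]
  Insert 2 (step 2): P = [2] / [6];  Q = [1] / [2]
  Insert 4 (step 3): P = [2, 4] / [6];  Q = [1, 3] / [2]
  Insert 5 (step 4): P = [2, 4, 5] / [6];  Q = [1, 3, 4] / [2]
  Insert 1 (step 5): P = [1, 4, 5] / [2] / [6];  Q = [1, 3, 4] / [2] / [5]
  Insert 3 (step 6): P = [1, 3, 5] / [2, 4] / [6];  Q = [1, 3, 4] / [2, 6] / [5]
Final shape: (3, 2, 1).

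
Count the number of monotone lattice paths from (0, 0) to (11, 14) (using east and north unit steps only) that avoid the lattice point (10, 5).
Number of paths = 4427370

Total paths from (0, 0) to (11, 14): C(25, 11) = 4457400. Paths through (10, 5): (paths (0, 0) → (10, 5)) × (paths (10, 5) → (11, 14)) = C(15, 10) · C(10, 1) = 3003 · 10 = 30030. Avoidance count = 4457400 − 30030 = 4427370.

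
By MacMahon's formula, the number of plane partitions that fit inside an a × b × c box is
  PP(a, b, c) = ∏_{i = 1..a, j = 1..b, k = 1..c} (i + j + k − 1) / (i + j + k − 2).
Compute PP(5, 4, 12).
PP(5, 4, 12) = 1354627767168

Evaluate the triple product over i = 1..5, j = 1..4, k = 1..12. The factors are (2/1) · (3/2) · (4/3) · (5/4) · (6/5) · (7/6) · (8/7) · (9/8) · … (240 factors total). The numerators and denominators telescope so the product is an integer; carrying out the multiplication exactly gives PP(5, 4, 12) = 1354627767168.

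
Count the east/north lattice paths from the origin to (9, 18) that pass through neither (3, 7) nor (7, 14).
Number of paths = 2051505

Inclusion–exclusion. Total paths: C(27, 9) = 4686825. Through P₁: C(10, 3)·C(17, 6) = 1485120. Through P₂: C(21, 7)·C(6, 2) = 1744200. Since P₁ is strictly southwest of P₂, a monotone path through both must visit P₁ then P₂; paths through both = C(10, 3)·C(11, 4)·C(6, 2) = 594000. Avoid both = 4686825 − 1485120 − 1744200 + 594000 = 2051505.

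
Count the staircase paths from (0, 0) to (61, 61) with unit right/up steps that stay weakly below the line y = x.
C_61 = 6182127958584855650487080847216336

These NE paths below the diagonal are counted by the Catalan number C_n = (1/(n + 1)) · C(2n, n). For n = 61: C_61 = (1/62) · C(122, 61) = 383291933432261050330199012527412832/62 = 6182127958584855650487080847216336.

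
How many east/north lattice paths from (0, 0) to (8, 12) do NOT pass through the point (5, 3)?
Number of paths = 113650

Total paths from (0, 0) to (8, 12): C(20, 8) = 125970. Paths through (5, 3): (paths (0, 0) → (5, 3)) × (paths (5, 3) → (8, 12)) = C(8, 5) · C(12, 3) = 56 · 220 = 12320. Avoidance count = 125970 − 12320 = 113650.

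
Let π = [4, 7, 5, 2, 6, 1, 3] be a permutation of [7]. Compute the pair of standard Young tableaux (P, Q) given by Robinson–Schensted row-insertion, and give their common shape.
P = [1, 3, 6] / [2, 5] / [4] / [7];  Q = [1, 2, 5] / [3, 7] / [4] / [6];  common shape = (3, 2, 1, 1)

Row-insert the values π_1, π_2, … into P one at a time, bumping the leftmost entry strictly greater than the inserted value down to the next row. The recording tableau Q records, in position (i, j), the step at which that cell was added to P.
  Insert 4 (step 1): P = [4];  Q = [1]
  Insert 7 (step 2): P = [4, 7];  Q = [1, 2]
  Insert 5 (step 3): P = [4, 5] / [7];  Q = [1, 2] / [3]
  Insert 2 (step 4): P = [2, 5] / [4] / [7];  Q = [1, 2] / [3] / [4]
  Insert 6 (step 5): P = [2, 5, 6] / [4] / [7];  Q = [1, 2, 5] / [3] / [4]
  Insert 1 (step 6): P = [1, 5, 6] / [2] / [4] / [7];  Q = [1, 2, 5] / [3] / [4] / [6]
  Insert 3 (step 7): P = [1, 3, 6] / [2, 5] / [4] / [7];  Q = [1, 2, 5] / [3, 7] / [4] / [6]
Final shape: (3, 2, 1, 1).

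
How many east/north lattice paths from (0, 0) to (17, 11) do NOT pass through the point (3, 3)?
Number of paths = 15078780

Total paths from (0, 0) to (17, 11): C(28, 17) = 21474180. Paths through (3, 3): (paths (0, 0) → (3, 3)) × (paths (3, 3) → (17, 11)) = C(6, 3) · C(22, 14) = 20 · 319770 = 6395400. Avoidance count = 21474180 − 6395400 = 15078780.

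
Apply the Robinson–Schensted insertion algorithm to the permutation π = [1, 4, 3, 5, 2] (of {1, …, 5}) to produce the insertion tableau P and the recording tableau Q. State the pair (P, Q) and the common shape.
P = [1, 2, 5] / [3] / [4];  Q = [1, 2, 4] / [3] / [5];  common shape = (3, 1, 1)

Row-insert the values π_1, π_2, … into P one at a time, bumping the leftmost entry strictly greater than the inserted value down to the next row. The recording tableau Q records, in position (i, j), the step at which that cell was added to P.
  Insert 1 (step 1): P = [1];  Q = [1]
  Insert 4 (step 2): P = [1, 4];  Q = [1, 2]
  Insert 3 (step 3): P = [1, 3] / [4];  Q = [1, 2] / [3]
  Insert 5 (step 4): P = [1, 3, 5] / [4];  Q = [1, 2, 4] / [3]
  Insert 2 (step 5): P = [1, 2, 5] / [3] / [4];  Q = [1, 2, 4] / [3] / [5]
Final shape: (3, 1, 1).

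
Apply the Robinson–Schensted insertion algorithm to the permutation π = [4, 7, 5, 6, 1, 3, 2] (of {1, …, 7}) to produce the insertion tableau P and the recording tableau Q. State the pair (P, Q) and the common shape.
P = [1, 2, 6] / [3, 5] / [4] / [7];  Q = [1, 2, 4] / [3, 6] / [5] / [7];  common shape = (3, 2, 1, 1)

Row-insert the values π_1, π_2, … into P one at a time, bumping the leftmost entry strictly greater than the inserted value down to the next row. The recording tableau Q records, in position (i, j), the step at which that cell was added to P.
  Insert 4 (step 1): P = [4];  Q = [1]
  Insert 7 (step 2): P = [4, 7];  Q = [1, 2]
  Insert 5 (step 3): P = [4, 5] / [7];  Q = [1, 2] / [3]
  Insert 6 (step 4): P = [4, 5, 6] / [7];  Q = [1, 2, 4] / [3]
  Insert 1 (step 5): P = [1, 5, 6] / [4] / [7];  Q = [1, 2, 4] / [3] / [5]
  Insert 3 (step 6): P = [1, 3, 6] / [4, 5] / [7];  Q = [1, 2, 4] / [3, 6] / [5]
  Insert 2 (step 7): P = [1, 2, 6] / [3, 5] / [4] / [7];  Q = [1, 2, 4] / [3, 6] / [5] / [7]
Final shape: (3, 2, 1, 1).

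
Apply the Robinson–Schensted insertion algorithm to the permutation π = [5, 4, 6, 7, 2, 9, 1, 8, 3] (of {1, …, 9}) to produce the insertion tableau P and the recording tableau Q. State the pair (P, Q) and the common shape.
P = [1, 3, 7, 8] / [2, 6] / [4, 9] / [5];  Q = [1, 3, 4, 6] / [2, 8] / [5, 9] / [7];  common shape = (4, 2, 2, 1)

Row-insert the values π_1, π_2, … into P one at a time, bumping the leftmost entry strictly greater than the inserted value down to the next row. The recording tableau Q records, in position (i, j), the step at which that cell was added to P.
  Insert 5 (step 1): P = [5];  Q = [1]
  Insert 4 (step 2): P = [4] / [5];  Q = [1] / [2]
  Insert 6 (step 3): P = [4, 6] / [5];  Q = [1, 3] / [2]
  Insert 7 (step 4): P = [4, 6, 7] / [5];  Q = [1, 3, 4] / [2]
  Insert 2 (step 5): P = [2, 6, 7] / [4] / [5];  Q = [1, 3, 4] / [2] / [5]
  Insert 9 (step 6): P = [2, 6, 7, 9] / [4] / [5];  Q = [1, 3, 4, 6] / [2] / [5]
  Insert 1 (step 7): P = [1, 6, 7, 9] / [2] / [4] / [5];  Q = [1, 3, 4, 6] / [2] / [5] / [7]
  Insert 8 (step 8): P = [1, 6, 7, 8] / [2, 9] / [4] / [5];  Q = [1, 3, 4, 6] / [2, 8] / [5] / [7]
  Insert 3 (step 9): P = [1, 3, 7, 8] / [2, 6] / [4, 9] / [5];  Q = [1, 3, 4, 6] / [2, 8] / [5, 9] / [7]
Final shape: (4, 2, 2, 1).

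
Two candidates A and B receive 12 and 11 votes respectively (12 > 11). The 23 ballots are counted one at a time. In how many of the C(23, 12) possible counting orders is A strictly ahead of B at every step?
Strict-lead orderings = 58786

Total orderings of the 23 votes with 12 for A: C(23, 12) = 1352078. By the Bertrand ballot formula (Cycle Lemma / reflection principle), the number of orderings in which A is strictly ahead of B throughout is (p − q)/(p + q) · C(p + q, p) = (12 − 11)/(12 + 11) · 1352078 = 58786.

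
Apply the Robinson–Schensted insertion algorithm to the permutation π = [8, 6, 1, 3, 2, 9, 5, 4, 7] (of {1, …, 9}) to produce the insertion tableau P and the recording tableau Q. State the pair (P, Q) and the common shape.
P = [1, 2, 4, 7] / [3, 5] / [6, 9] / [8];  Q = [1, 4, 6, 9] / [2, 7] / [3, 8] / [5];  common shape = (4, 2, 2, 1)

Row-insert the values π_1, π_2, … into P one at a time, bumping the leftmost entry strictly greater than the inserted value down to the next row. The recording tableau Q records, in position (i, j), the step at which that cell was added to P.
  Insert 8 (step 1): P = [8];  Q = [1]
  Insert 6 (step 2): P = [6] / [8];  Q = [1] / [2]
  Insert 1 (step 3): P = [1] / [6] / [8];  Q = [1] / [2] / [3]
  Insert 3 (step 4): P = [1, 3] / [6] / [8];  Q = [1, 4] / [2] / [3]
  Insert 2 (step 5): P = [1, 2] / [3] / [6] / [8];  Q = [1, 4] / [2] / [3] / [5]
  Insert 9 (step 6): P = [1, 2, 9] / [3] / [6] / [8];  Q = [1, 4, 6] / [2] / [3] / [5]
  Insert 5 (step 7): P = [1, 2, 5] / [3, 9] / [6] / [8];  Q = [1, 4, 6] / [2, 7] / [3] / [5]
  Insert 4 (step 8): P = [1, 2, 4] / [3, 5] / [6, 9] / [8];  Q = [1, 4, 6] / [2, 7] / [3, 8] / [5]
  Insert 7 (step 9): P = [1, 2, 4, 7] / [3, 5] / [6, 9] / [8];  Q = [1, 4, 6, 9] / [2, 7] / [3, 8] / [5]
Final shape: (4, 2, 2, 1).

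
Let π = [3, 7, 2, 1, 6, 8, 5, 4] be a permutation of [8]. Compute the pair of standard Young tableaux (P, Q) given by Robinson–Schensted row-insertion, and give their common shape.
P = [1, 4, 8] / [2, 5] / [3, 6] / [7];  Q = [1, 2, 6] / [3, 5] / [4, 7] / [8];  common shape = (3, 2, 2, 1)

Row-insert the values π_1, π_2, … into P one at a time, bumping the leftmost entry strictly greater than the inserted value down to the next row. The recording tableau Q records, in position (i, j), the step at which that cell was added to P.
  Insert 3 (step 1): P = [3];  Q = [1]
  Insert 7 (step 2): P = [3, 7];  Q = [1, 2]
  Insert 2 (step 3): P = [2, 7] / [3];  Q = [1, 2] / [3]
  Insert 1 (step 4): P = [1, 7] / [2] / [3];  Q = [1, 2] / [3] / [4]
  Insert 6 (step 5): P = [1, 6] / [2, 7] / [3];  Q = [1, 2] / [3, 5] / [4]
  Insert 8 (step 6): P = [1, 6, 8] / [2, 7] / [3];  Q = [1, 2, 6] / [3, 5] / [4]
  Insert 5 (step 7): P = [1, 5, 8] / [2, 6] / [3, 7];  Q = [1, 2, 6] / [3, 5] / [4, 7]
  Insert 4 (step 8): P = [1, 4, 8] / [2, 5] / [3, 6] / [7];  Q = [1, 2, 6] / [3, 5] / [4, 7] / [8]
Final shape: (3, 2, 2, 1).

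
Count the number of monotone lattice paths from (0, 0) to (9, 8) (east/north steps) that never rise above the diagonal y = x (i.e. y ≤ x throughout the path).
Number of paths = 4862

By the reflection principle (André's argument), the number of monotone paths to (9, 8) with n ≤ m that never go above y = x is C(17, 9) − C(17, 10) = 24310 − 19448 = 4862.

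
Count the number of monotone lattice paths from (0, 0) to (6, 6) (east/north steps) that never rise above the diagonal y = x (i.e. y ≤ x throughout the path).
Number of paths = 132

By the reflection principle (André's argument), the number of monotone paths to (6, 6) with n ≤ m that never go above y = x is C(12, 6) − C(12, 7) = 924 − 792 = 132.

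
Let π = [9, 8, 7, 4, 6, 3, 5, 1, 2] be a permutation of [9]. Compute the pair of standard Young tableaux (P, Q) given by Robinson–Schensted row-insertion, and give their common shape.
P = [1, 2] / [3, 5] / [4, 6] / [7] / [8] / [9];  Q = [1, 5] / [2, 7] / [3, 9] / [4] / [6] / [8];  common shape = (2, 2, 2, 1, 1, 1)

Row-insert the values π_1, π_2, … into P one at a time, bumping the leftmost entry strictly greater than the inserted value down to the next row. The recording tableau Q records, in position (i, j), the step at which that cell was added to P.
  Insert 9 (step 1): P = [9];  Q = [1]
  Insert 8 (step 2): P = [8] / [9];  Q = [1] / [2]
  Insert 7 (step 3): P = [7] / [8] / [9];  Q = [1] / [2] / [3]
  Insert 4 (step 4): P = [4] / [7] / [8] / [9];  Q = [1] / [2] / [3] / [4]
  Insert 6 (step 5): P = [4, 6] / [7] / [8] / [9];  Q = [1, 5] / [2] / [3] / [4]
  Insert 3 (step 6): P = [3, 6] / [4] / [7] / [8] / [9];  Q = [1, 5] / [2] / [3] / [4] / [6]
  Insert 5 (step 7): P = [3, 5] / [4, 6] / [7] / [8] / [9];  Q = [1, 5] / [2, 7] / [3] / [4] / [6]
  Insert 1 (step 8): P = [1, 5] / [3, 6] / [4] / [7] / [8] / [9];  Q = [1, 5] / [2, 7] / [3] / [4] / [6] / [8]
  Insert 2 (step 9): P = [1, 2] / [3, 5] / [4, 6] / [7] / [8] / [9];  Q = [1, 5] / [2, 7] / [3, 9] / [4] / [6] / [8]
Final shape: (2, 2, 2, 1, 1, 1).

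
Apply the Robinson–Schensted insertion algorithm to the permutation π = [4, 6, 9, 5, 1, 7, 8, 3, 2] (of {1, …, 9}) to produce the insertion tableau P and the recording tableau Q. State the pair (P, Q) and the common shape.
P = [1, 2, 7, 8] / [3, 5] / [4, 9] / [6];  Q = [1, 2, 3, 7] / [4, 6] / [5, 8] / [9];  common shape = (4, 2, 2, 1)

Row-insert the values π_1, π_2, … into P one at a time, bumping the leftmost entry strictly greater than the inserted value down to the next row. The recording tableau Q records, in position (i, j), the step at which that cell was added to P.
  Insert 4 (step 1): P = [4];  Q = [1]
  Insert 6 (step 2): P = [4, 6];  Q = [1, 2]
  Insert 9 (step 3): P = [4, 6, 9];  Q = [1, 2, 3]
  Insert 5 (step 4): P = [4, 5, 9] / [6];  Q = [1, 2, 3] / [4]
  Insert 1 (step 5): P = [1, 5, 9] / [4] / [6];  Q = [1, 2, 3] / [4] / [5]
  Insert 7 (step 6): P = [1, 5, 7] / [4, 9] / [6];  Q = [1, 2, 3] / [4, 6] / [5]
  Insert 8 (step 7): P = [1, 5, 7, 8] / [4, 9] / [6];  Q = [1, 2, 3, 7] / [4, 6] / [5]
  Insert 3 (step 8): P = [1, 3, 7, 8] / [4, 5] / [6, 9];  Q = [1, 2, 3, 7] / [4, 6] / [5, 8]
  Insert 2 (step 9): P = [1, 2, 7, 8] / [3, 5] / [4, 9] / [6];  Q = [1, 2, 3, 7] / [4, 6] / [5, 8] / [9]
Final shape: (4, 2, 2, 1).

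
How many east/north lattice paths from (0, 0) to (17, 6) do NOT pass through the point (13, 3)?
Number of paths = 81347

Total paths from (0, 0) to (17, 6): C(23, 17) = 100947. Paths through (13, 3): (paths (0, 0) → (13, 3)) × (paths (13, 3) → (17, 6)) = C(16, 13) · C(7, 4) = 560 · 35 = 19600. Avoidance count = 100947 − 19600 = 81347.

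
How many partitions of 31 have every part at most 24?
p(31, parts ≤ 24) = 6812

Use the recurrence p(n, m) = p(n, m−1) + p(n−m, m): either the largest part is < m (count p(n, m−1)) or the largest part is exactly m (remove one copy of m, count p(n−m, m)). With p(0, ·) = 1 this gives p(31, parts ≤ 24) = 6812. (By conjugating Young diagrams, this also counts partitions of 31 into at most 24 parts.)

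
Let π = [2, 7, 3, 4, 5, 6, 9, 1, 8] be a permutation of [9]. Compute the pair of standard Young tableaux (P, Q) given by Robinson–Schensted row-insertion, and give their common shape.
P = [1, 3, 4, 5, 6, 8] / [2, 9] / [7];  Q = [1, 2, 4, 5, 6, 7] / [3, 9] / [8];  common shape = (6, 2, 1)

Row-insert the values π_1, π_2, … into P one at a time, bumping the leftmost entry strictly greater than the inserted value down to the next row. The recording tableau Q records, in position (i, j), the step at which that cell was added to P.
  Insert 2 (step 1): P = [2];  Q = [1]
  Insert 7 (step 2): P = [2, 7];  Q = [1, 2]
  Insert 3 (step 3): P = [2, 3] / [7];  Q = [1, 2] / [3]
  Insert 4 (step 4): P = [2, 3, 4] / [7];  Q = [1, 2, 4] / [3]
  Insert 5 (step 5): P = [2, 3, 4, 5] / [7];  Q = [1, 2, 4, 5] / [3]
  Insert 6 (step 6): P = [2, 3, 4, 5, 6] / [7];  Q = [1, 2, 4, 5, 6] / [3]
  Insert 9 (step 7): P = [2, 3, 4, 5, 6, 9] / [7];  Q = [1, 2, 4, 5, 6, 7] / [3]
  Insert 1 (step 8): P = [1, 3, 4, 5, 6, 9] / [2] / [7];  Q = [1, 2, 4, 5, 6, 7] / [3] / [8]
  Insert 8 (step 9): P = [1, 3, 4, 5, 6, 8] / [2, 9] / [7];  Q = [1, 2, 4, 5, 6, 7] / [3, 9] / [8]
Final shape: (6, 2, 1).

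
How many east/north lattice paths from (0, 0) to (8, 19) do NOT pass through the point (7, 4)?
Number of paths = 2214795

Total paths from (0, 0) to (8, 19): C(27, 8) = 2220075. Paths through (7, 4): (paths (0, 0) → (7, 4)) × (paths (7, 4) → (8, 19)) = C(11, 7) · C(16, 1) = 330 · 16 = 5280. Avoidance count = 2220075 − 5280 = 2214795.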